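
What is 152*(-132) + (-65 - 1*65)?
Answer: -20194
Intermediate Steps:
152*(-132) + (-65 - 1*65) = -20064 + (-65 - 65) = -20064 - 130 = -20194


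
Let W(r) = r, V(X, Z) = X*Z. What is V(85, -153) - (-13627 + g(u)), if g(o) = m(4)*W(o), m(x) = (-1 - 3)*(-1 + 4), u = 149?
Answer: 2410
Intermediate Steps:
m(x) = -12 (m(x) = -4*3 = -12)
g(o) = -12*o
V(85, -153) - (-13627 + g(u)) = 85*(-153) - (-13627 - 12*149) = -13005 - (-13627 - 1788) = -13005 - 1*(-15415) = -13005 + 15415 = 2410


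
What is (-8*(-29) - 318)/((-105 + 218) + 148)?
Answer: -86/261 ≈ -0.32950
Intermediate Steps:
(-8*(-29) - 318)/((-105 + 218) + 148) = (232 - 318)/(113 + 148) = -86/261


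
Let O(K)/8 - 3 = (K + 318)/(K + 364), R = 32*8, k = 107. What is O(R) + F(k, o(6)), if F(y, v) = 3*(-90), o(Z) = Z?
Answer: -36982/155 ≈ -238.59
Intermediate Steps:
R = 256
F(y, v) = -270
O(K) = 24 + 8*(318 + K)/(364 + K) (O(K) = 24 + 8*((K + 318)/(K + 364)) = 24 + 8*((318 + K)/(364 + K)) = 24 + 8*(318 + K)/(364 + K))
O(R) + F(k, o(6)) = 16*(705 + 2*256)/(364 + 256) - 270 = 16*(705 + 512)/620 - 270 = 16*(1/620)*1217 - 270 = 4868/155 - 270 = -36982/155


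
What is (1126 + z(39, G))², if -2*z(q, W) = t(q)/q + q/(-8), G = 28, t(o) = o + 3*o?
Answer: 324828529/256 ≈ 1.2689e+6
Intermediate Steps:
t(o) = 4*o
z(q, W) = -2 + q/16 (z(q, W) = -((4*q)/q + q/(-8))/2 = -(4 + q*(-⅛))/2 = -(4 - q/8)/2 = -2 + q/16)
(1126 + z(39, G))² = (1126 + (-2 + (1/16)*39))² = (1126 + (-2 + 39/16))² = (1126 + 7/16)² = (18023/16)² = 324828529/256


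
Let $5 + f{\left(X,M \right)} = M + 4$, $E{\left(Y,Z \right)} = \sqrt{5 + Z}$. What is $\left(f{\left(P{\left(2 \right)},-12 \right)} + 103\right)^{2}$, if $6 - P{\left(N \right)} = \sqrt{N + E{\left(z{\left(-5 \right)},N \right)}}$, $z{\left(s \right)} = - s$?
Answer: $8100$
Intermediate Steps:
$P{\left(N \right)} = 6 - \sqrt{N + \sqrt{5 + N}}$
$f{\left(X,M \right)} = -1 + M$ ($f{\left(X,M \right)} = -5 + \left(M + 4\right) = -5 + \left(4 + M\right) = -1 + M$)
$\left(f{\left(P{\left(2 \right)},-12 \right)} + 103\right)^{2} = \left(\left(-1 - 12\right) + 103\right)^{2} = \left(-13 + 103\right)^{2} = 90^{2} = 8100$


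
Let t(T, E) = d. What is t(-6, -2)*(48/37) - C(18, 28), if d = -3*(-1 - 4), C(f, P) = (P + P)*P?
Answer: -57296/37 ≈ -1548.5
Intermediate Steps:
C(f, P) = 2*P**2 (C(f, P) = (2*P)*P = 2*P**2)
d = 15 (d = -3*(-5) = 15)
t(T, E) = 15
t(-6, -2)*(48/37) - C(18, 28) = 15*(48/37) - 2*28**2 = 15*(48*(1/37)) - 2*784 = 15*(48/37) - 1*1568 = 720/37 - 1568 = -57296/37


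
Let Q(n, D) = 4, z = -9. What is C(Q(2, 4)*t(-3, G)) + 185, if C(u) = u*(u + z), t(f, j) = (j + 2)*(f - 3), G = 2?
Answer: 10265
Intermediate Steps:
t(f, j) = (-3 + f)*(2 + j) (t(f, j) = (2 + j)*(-3 + f) = (-3 + f)*(2 + j))
C(u) = u*(-9 + u) (C(u) = u*(u - 9) = u*(-9 + u))
C(Q(2, 4)*t(-3, G)) + 185 = (4*(-6 - 3*2 + 2*(-3) - 3*2))*(-9 + 4*(-6 - 3*2 + 2*(-3) - 3*2)) + 185 = (4*(-6 - 6 - 6 - 6))*(-9 + 4*(-6 - 6 - 6 - 6)) + 185 = (4*(-24))*(-9 + 4*(-24)) + 185 = -96*(-9 - 96) + 185 = -96*(-105) + 185 = 10080 + 185 = 10265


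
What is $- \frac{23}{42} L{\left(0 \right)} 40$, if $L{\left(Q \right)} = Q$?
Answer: $0$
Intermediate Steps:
$- \frac{23}{42} L{\left(0 \right)} 40 = - \frac{23}{42} \cdot 0 \cdot 40 = \left(-23\right) \frac{1}{42} \cdot 0 \cdot 40 = \left(- \frac{23}{42}\right) 0 \cdot 40 = 0 \cdot 40 = 0$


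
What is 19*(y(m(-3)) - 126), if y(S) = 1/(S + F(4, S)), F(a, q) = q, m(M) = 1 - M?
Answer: -19133/8 ≈ -2391.6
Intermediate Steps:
y(S) = 1/(2*S) (y(S) = 1/(S + S) = 1/(2*S))
19*(y(m(-3)) - 126) = 19*(1/(2*(1 - 1*(-3))) - 126) = 19*(1/(2*(1 + 3)) - 126) = 19*((1/2)/4 - 126) = 19*((1/2)*(1/4) - 126) = 19*(1/8 - 126) = 19*(-1007/8) = -19133/8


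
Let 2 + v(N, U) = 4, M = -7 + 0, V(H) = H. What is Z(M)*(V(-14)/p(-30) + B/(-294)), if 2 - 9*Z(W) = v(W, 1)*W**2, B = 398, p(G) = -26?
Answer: 49856/5733 ≈ 8.6963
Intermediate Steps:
M = -7
v(N, U) = 2 (v(N, U) = -2 + 4 = 2)
Z(W) = 2/9 - 2*W**2/9
Z(M)*(V(-14)/p(-30) + B/(-294)) = (2/9 - 2/9*(-7)**2)*(-14/(-26) + 398/(-294)) = (2/9 - 2/9*49)*(-14*(-1/26) + 398*(-1/294)) = (2/9 - 98/9)*(7/13 - 199/147) = -32/3*(-1558/1911) = 49856/5733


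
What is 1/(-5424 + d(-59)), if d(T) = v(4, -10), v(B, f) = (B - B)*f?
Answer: -1/5424 ≈ -0.00018437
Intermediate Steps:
v(B, f) = 0 (v(B, f) = 0*f = 0)
d(T) = 0
1/(-5424 + d(-59)) = 1/(-5424 + 0) = 1/(-5424) = -1/5424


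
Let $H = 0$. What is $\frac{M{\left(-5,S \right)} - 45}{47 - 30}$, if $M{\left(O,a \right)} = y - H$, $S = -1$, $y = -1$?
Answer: $- \frac{46}{17} \approx -2.7059$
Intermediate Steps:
$M{\left(O,a \right)} = -1$ ($M{\left(O,a \right)} = -1 - 0 = -1 + 0 = -1$)
$\frac{M{\left(-5,S \right)} - 45}{47 - 30} = \frac{-1 - 45}{47 - 30} = \frac{1}{17} \left(-46\right) = - \frac{46}{17}$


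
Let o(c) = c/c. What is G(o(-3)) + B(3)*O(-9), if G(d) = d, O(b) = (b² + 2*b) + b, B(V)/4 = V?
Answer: 649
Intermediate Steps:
B(V) = 4*V
o(c) = 1
O(b) = b² + 3*b
G(o(-3)) + B(3)*O(-9) = 1 + (4*3)*(-9*(3 - 9)) = 1 + 12*(-9*(-6)) = 1 + 12*54 = 1 + 648 = 649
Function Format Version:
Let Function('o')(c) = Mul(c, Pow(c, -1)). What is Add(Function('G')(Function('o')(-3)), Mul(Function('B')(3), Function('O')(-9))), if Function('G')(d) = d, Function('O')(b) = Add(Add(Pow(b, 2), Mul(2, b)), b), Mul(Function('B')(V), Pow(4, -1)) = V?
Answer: 649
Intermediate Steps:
Function('B')(V) = Mul(4, V)
Function('o')(c) = 1
Function('O')(b) = Add(Pow(b, 2), Mul(3, b))
Add(Function('G')(Function('o')(-3)), Mul(Function('B')(3), Function('O')(-9))) = Add(1, Mul(Mul(4, 3), Mul(-9, Add(3, -9)))) = Add(1, Mul(12, Mul(-9, -6))) = Add(1, Mul(12, 54)) = Add(1, 648) = 649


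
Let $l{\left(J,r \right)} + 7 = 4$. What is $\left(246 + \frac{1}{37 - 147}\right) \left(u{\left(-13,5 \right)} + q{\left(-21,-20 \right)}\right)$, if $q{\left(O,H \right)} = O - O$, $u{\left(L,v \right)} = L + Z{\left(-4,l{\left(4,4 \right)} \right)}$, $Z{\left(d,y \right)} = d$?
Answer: $- \frac{460003}{110} \approx -4181.8$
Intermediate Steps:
$l{\left(J,r \right)} = -3$ ($l{\left(J,r \right)} = -7 + 4 = -3$)
$u{\left(L,v \right)} = -4 + L$ ($u{\left(L,v \right)} = L - 4 = -4 + L$)
$q{\left(O,H \right)} = 0$
$\left(246 + \frac{1}{37 - 147}\right) \left(u{\left(-13,5 \right)} + q{\left(-21,-20 \right)}\right) = \left(246 + \frac{1}{37 - 147}\right) \left(\left(-4 - 13\right) + 0\right) = \left(246 + \frac{1}{-110}\right) \left(-17 + 0\right) = \left(246 - \frac{1}{110}\right) \left(-17\right) = \frac{27059}{110} \left(-17\right) = - \frac{460003}{110}$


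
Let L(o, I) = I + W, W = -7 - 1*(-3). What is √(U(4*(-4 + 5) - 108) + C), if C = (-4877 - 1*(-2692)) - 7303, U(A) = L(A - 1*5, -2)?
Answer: I*√9494 ≈ 97.437*I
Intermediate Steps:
W = -4 (W = -7 + 3 = -4)
L(o, I) = -4 + I (L(o, I) = I - 4 = -4 + I)
U(A) = -6 (U(A) = -4 - 2 = -6)
C = -9488 (C = (-4877 + 2692) - 7303 = -2185 - 7303 = -9488)
√(U(4*(-4 + 5) - 108) + C) = √(-6 - 9488) = √(-9494) = I*√9494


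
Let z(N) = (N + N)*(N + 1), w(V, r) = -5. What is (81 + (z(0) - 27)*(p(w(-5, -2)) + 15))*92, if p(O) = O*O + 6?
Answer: -106812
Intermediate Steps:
z(N) = 2*N*(1 + N) (z(N) = (2*N)*(1 + N) = 2*N*(1 + N))
p(O) = 6 + O² (p(O) = O² + 6 = 6 + O²)
(81 + (z(0) - 27)*(p(w(-5, -2)) + 15))*92 = (81 + (2*0*(1 + 0) - 27)*((6 + (-5)²) + 15))*92 = (81 + (2*0*1 - 27)*((6 + 25) + 15))*92 = (81 + (0 - 27)*(31 + 15))*92 = (81 - 27*46)*92 = (81 - 1242)*92 = -1161*92 = -106812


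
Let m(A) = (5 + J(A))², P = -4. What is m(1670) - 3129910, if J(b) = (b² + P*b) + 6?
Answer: 7740806207451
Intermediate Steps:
J(b) = 6 + b² - 4*b (J(b) = (b² - 4*b) + 6 = 6 + b² - 4*b)
m(A) = (11 + A² - 4*A)² (m(A) = (5 + (6 + A² - 4*A))² = (11 + A² - 4*A)²)
m(1670) - 3129910 = (11 + 1670² - 4*1670)² - 3129910 = (11 + 2788900 - 6680)² - 3129910 = 2782231² - 3129910 = 7740809337361 - 3129910 = 7740806207451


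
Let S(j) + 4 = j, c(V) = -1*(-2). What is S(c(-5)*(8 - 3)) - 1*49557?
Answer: -49551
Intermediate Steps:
c(V) = 2
S(j) = -4 + j
S(c(-5)*(8 - 3)) - 1*49557 = (-4 + 2*(8 - 3)) - 1*49557 = (-4 + 2*5) - 49557 = (-4 + 10) - 49557 = 6 - 49557 = -49551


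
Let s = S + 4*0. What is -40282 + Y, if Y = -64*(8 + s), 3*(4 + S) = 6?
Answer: -40666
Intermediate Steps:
S = -2 (S = -4 + (⅓)*6 = -4 + 2 = -2)
s = -2 (s = -2 + 4*0 = -2 + 0 = -2)
Y = -384 (Y = -64*(8 - 2) = -64*6 = -384)
-40282 + Y = -40282 - 384 = -40666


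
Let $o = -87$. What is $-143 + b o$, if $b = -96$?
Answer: $8209$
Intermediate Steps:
$-143 + b o = -143 - -8352 = -143 + 8352 = 8209$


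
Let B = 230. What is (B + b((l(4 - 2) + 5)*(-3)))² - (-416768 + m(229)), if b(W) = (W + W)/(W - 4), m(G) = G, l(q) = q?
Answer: 293884139/625 ≈ 4.7021e+5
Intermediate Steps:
b(W) = 2*W/(-4 + W) (b(W) = (2*W)/(-4 + W) = 2*W/(-4 + W))
(B + b((l(4 - 2) + 5)*(-3)))² - (-416768 + m(229)) = (230 + 2*(((4 - 2) + 5)*(-3))/(-4 + ((4 - 2) + 5)*(-3)))² - (-416768 + 229) = (230 + 2*((2 + 5)*(-3))/(-4 + (2 + 5)*(-3)))² - 1*(-416539) = (230 + 2*(7*(-3))/(-4 + 7*(-3)))² + 416539 = (230 + 2*(-21)/(-4 - 21))² + 416539 = (230 + 2*(-21)/(-25))² + 416539 = (230 + 2*(-21)*(-1/25))² + 416539 = (230 + 42/25)² + 416539 = (5792/25)² + 416539 = 33547264/625 + 416539 = 293884139/625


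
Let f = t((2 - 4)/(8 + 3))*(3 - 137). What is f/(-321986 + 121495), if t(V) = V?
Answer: -268/2205401 ≈ -0.00012152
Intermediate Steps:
f = 268/11 (f = ((2 - 4)/(8 + 3))*(3 - 137) = -2/11*(-134) = 268/11 ≈ 24.364)
f/(-321986 + 121495) = 268/(11*(-321986 + 121495)) = (268/11)/(-200491) = (268/11)*(-1/200491) = -268/2205401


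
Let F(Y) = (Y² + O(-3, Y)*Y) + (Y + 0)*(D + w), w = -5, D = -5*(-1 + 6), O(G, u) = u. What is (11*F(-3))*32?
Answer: 38016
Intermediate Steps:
D = -25 (D = -5*5 = -25)
F(Y) = -30*Y + 2*Y² (F(Y) = (Y² + Y*Y) + (Y + 0)*(-25 - 5) = (Y² + Y²) + Y*(-30) = 2*Y² - 30*Y = -30*Y + 2*Y²)
(11*F(-3))*32 = (11*(2*(-3)*(-15 - 3)))*32 = (11*(2*(-3)*(-18)))*32 = (11*108)*32 = 1188*32 = 38016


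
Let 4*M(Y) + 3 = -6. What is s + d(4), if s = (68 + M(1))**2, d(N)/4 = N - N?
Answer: 69169/16 ≈ 4323.1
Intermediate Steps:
M(Y) = -9/4 (M(Y) = -3/4 + (1/4)*(-6) = -3/4 - 3/2 = -9/4)
d(N) = 0 (d(N) = 4*(N - N) = 4*0 = 0)
s = 69169/16 (s = (68 - 9/4)**2 = (263/4)**2 = 69169/16 ≈ 4323.1)
s + d(4) = 69169/16 + 0 = 69169/16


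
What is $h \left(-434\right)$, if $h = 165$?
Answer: $-71610$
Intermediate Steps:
$h \left(-434\right) = 165 \left(-434\right) = -71610$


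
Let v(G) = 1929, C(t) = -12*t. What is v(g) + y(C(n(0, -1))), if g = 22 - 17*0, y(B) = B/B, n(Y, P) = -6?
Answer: 1930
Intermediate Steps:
y(B) = 1
g = 22 (g = 22 + 0 = 22)
v(g) + y(C(n(0, -1))) = 1929 + 1 = 1930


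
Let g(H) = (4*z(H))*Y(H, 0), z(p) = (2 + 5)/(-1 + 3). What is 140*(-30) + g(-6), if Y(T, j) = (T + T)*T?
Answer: -3192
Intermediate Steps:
z(p) = 7/2
Y(T, j) = 2*T² (Y(T, j) = (2*T)*T = 2*T²)
g(H) = 28*H² (g(H) = (4*(7/2))*(2*H²) = 14*(2*H²) = 28*H²)
140*(-30) + g(-6) = 140*(-30) + 28*(-6)² = -4200 + 28*36 = -4200 + 1008 = -3192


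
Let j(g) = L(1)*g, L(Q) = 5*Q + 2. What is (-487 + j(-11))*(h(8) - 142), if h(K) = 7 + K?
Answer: 71628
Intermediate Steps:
L(Q) = 2 + 5*Q
j(g) = 7*g (j(g) = (2 + 5*1)*g = (2 + 5)*g = 7*g)
(-487 + j(-11))*(h(8) - 142) = (-487 + 7*(-11))*((7 + 8) - 142) = (-487 - 77)*(15 - 142) = -564*(-127) = 71628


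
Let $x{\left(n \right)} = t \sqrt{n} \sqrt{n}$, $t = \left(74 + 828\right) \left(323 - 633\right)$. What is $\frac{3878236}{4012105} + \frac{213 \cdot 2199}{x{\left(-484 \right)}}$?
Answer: $\frac{105348895075903}{108596512649680} \approx 0.97009$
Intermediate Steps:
$t = -279620$ ($t = 902 \left(-310\right) = -279620$)
$x{\left(n \right)} = - 279620 n$ ($x{\left(n \right)} = - 279620 \sqrt{n} \sqrt{n} = - 279620 n$)
$\frac{3878236}{4012105} + \frac{213 \cdot 2199}{x{\left(-484 \right)}} = \frac{3878236}{4012105} + \frac{213 \cdot 2199}{\left(-279620\right) \left(-484\right)} = 3878236 \cdot \frac{1}{4012105} + \frac{468387}{135336080} = \frac{3878236}{4012105} + 468387 \cdot \frac{1}{135336080} = \frac{3878236}{4012105} + \frac{468387}{135336080} = \frac{105348895075903}{108596512649680}$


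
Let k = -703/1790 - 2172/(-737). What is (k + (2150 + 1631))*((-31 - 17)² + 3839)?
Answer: 30662037505057/1319230 ≈ 2.3242e+7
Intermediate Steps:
k = 3369769/1319230 (k = -703*1/1790 - 2172*(-1/737) = -703/1790 + 2172/737 = 3369769/1319230 ≈ 2.5543)
(k + (2150 + 1631))*((-31 - 17)² + 3839) = (3369769/1319230 + (2150 + 1631))*((-31 - 17)² + 3839) = (3369769/1319230 + 3781)*((-48)² + 3839) = 4991378399*(2304 + 3839)/1319230 = (4991378399/1319230)*6143 = 30662037505057/1319230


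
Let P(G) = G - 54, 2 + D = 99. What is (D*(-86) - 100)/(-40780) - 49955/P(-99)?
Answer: 1019228263/3119670 ≈ 326.71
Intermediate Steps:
D = 97 (D = -2 + 99 = 97)
P(G) = -54 + G
(D*(-86) - 100)/(-40780) - 49955/P(-99) = (97*(-86) - 100)/(-40780) - 49955/(-54 - 99) = (-8342 - 100)*(-1/40780) - 49955/(-153) = -8442*(-1/40780) - 49955*(-1/153) = 4221/20390 + 49955/153 = 1019228263/3119670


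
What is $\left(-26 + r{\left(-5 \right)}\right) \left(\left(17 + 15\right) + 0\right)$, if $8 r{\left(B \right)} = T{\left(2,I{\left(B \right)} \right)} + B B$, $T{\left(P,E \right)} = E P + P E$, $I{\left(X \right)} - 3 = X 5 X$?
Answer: $1316$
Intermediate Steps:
$I{\left(X \right)} = 3 + 5 X^{2}$ ($I{\left(X \right)} = 3 + X 5 X = 3 + 5 X X = 3 + 5 X^{2}$)
$T{\left(P,E \right)} = 2 E P$ ($T{\left(P,E \right)} = E P + E P = 2 E P$)
$r{\left(B \right)} = \frac{3}{2} + \frac{21 B^{2}}{8}$ ($r{\left(B \right)} = \frac{2 \left(3 + 5 B^{2}\right) 2 + B B}{8} = \frac{\left(12 + 20 B^{2}\right) + B^{2}}{8} = \frac{12 + 21 B^{2}}{8} = \frac{3}{2} + \frac{21 B^{2}}{8}$)
$\left(-26 + r{\left(-5 \right)}\right) \left(\left(17 + 15\right) + 0\right) = \left(-26 + \left(\frac{3}{2} + \frac{21 \left(-5\right)^{2}}{8}\right)\right) \left(\left(17 + 15\right) + 0\right) = \left(-26 + \left(\frac{3}{2} + \frac{21}{8} \cdot 25\right)\right) \left(32 + 0\right) = \left(-26 + \left(\frac{3}{2} + \frac{525}{8}\right)\right) 32 = \left(-26 + \frac{537}{8}\right) 32 = \frac{329}{8} \cdot 32 = 1316$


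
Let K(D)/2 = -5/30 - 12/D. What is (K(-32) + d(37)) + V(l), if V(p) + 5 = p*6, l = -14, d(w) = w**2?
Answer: 15365/12 ≈ 1280.4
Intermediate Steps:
K(D) = -1/3 - 24/D (K(D) = 2*(-5/30 - 12/D) = 2*(-5*1/30 - 12/D) = 2*(-1/6 - 12/D) = -1/3 - 24/D)
V(p) = -5 + 6*p (V(p) = -5 + p*6 = -5 + 6*p)
(K(-32) + d(37)) + V(l) = ((1/3)*(-72 - 1*(-32))/(-32) + 37**2) + (-5 + 6*(-14)) = ((1/3)*(-1/32)*(-72 + 32) + 1369) + (-5 - 84) = ((1/3)*(-1/32)*(-40) + 1369) - 89 = (5/12 + 1369) - 89 = 16433/12 - 89 = 15365/12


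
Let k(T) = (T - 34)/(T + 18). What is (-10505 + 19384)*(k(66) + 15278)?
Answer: 2848791634/21 ≈ 1.3566e+8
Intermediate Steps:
k(T) = (-34 + T)/(18 + T)
(-10505 + 19384)*(k(66) + 15278) = (-10505 + 19384)*((-34 + 66)/(18 + 66) + 15278) = 8879*(32/84 + 15278) = 8879*((1/84)*32 + 15278) = 8879*(8/21 + 15278) = 8879*(320846/21) = 2848791634/21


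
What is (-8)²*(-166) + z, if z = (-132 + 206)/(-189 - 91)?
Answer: -1487397/140 ≈ -10624.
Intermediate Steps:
z = -37/140 (z = 74/(-280) = 74*(-1/280) = -37/140 ≈ -0.26429)
(-8)²*(-166) + z = (-8)²*(-166) - 37/140 = 64*(-166) - 37/140 = -10624 - 37/140 = -1487397/140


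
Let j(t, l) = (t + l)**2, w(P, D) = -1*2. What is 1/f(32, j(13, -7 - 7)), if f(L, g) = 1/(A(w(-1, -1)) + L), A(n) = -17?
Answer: 15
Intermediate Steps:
w(P, D) = -2
j(t, l) = (l + t)**2
f(L, g) = 1/(-17 + L)
1/f(32, j(13, -7 - 7)) = 1/(1/(-17 + 32)) = 1/(1/15) = 15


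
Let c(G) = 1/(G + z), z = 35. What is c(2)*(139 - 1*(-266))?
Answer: 405/37 ≈ 10.946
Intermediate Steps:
c(G) = 1/(35 + G) (c(G) = 1/(G + 35) = 1/(35 + G))
c(2)*(139 - 1*(-266)) = (139 - 1*(-266))/(35 + 2) = (139 + 266)/37 = (1/37)*405 = 405/37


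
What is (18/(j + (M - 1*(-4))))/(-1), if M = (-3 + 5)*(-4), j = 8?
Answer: -9/2 ≈ -4.5000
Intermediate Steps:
M = -8 (M = 2*(-4) = -8)
(18/(j + (M - 1*(-4))))/(-1) = (18/(8 + (-8 - 1*(-4))))/(-1) = (18/(8 + (-8 + 4)))*(-1) = (18/(8 - 4))*(-1) = (18/4)*(-1) = (18*(1/4))*(-1) = (9/2)*(-1) = -9/2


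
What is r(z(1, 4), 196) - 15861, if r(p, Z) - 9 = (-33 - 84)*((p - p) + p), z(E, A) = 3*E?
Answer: -16203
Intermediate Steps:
r(p, Z) = 9 - 117*p (r(p, Z) = 9 + (-33 - 84)*((p - p) + p) = 9 - 117*(0 + p) = 9 - 117*p)
r(z(1, 4), 196) - 15861 = (9 - 351) - 15861 = -342 - 15861 = -16203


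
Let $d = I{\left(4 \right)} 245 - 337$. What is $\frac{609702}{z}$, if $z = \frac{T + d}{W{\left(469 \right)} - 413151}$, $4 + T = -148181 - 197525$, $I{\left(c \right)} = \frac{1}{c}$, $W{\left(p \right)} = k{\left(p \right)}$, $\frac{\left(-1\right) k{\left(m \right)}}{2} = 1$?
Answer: $\frac{1007600841624}{1383943} \approx 7.2807 \cdot 10^{5}$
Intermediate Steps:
$k{\left(m \right)} = -2$ ($k{\left(m \right)} = \left(-2\right) 1 = -2$)
$W{\left(p \right)} = -2$
$T = -345710$ ($T = -4 - 345706 = -345710$)
$d = - \frac{1103}{4}$ ($d = \frac{1}{4} \cdot 245 - 337 = \frac{245}{4} - 337 = - \frac{1103}{4} \approx -275.75$)
$z = \frac{1383943}{1652612}$ ($z = \frac{-345710 - \frac{1103}{4}}{-2 - 413151} = - \frac{1383943}{4 \left(-413153\right)} = \left(- \frac{1383943}{4}\right) \left(- \frac{1}{413153}\right) = \frac{1383943}{1652612} \approx 0.83743$)
$\frac{609702}{z} = \frac{609702}{\frac{1383943}{1652612}} = 609702 \cdot \frac{1652612}{1383943} = \frac{1007600841624}{1383943}$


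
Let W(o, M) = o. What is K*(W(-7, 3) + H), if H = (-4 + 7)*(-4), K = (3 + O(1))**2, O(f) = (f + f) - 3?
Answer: -76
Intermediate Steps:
O(f) = -3 + 2*f (O(f) = 2*f - 3 = -3 + 2*f)
K = 4 (K = (3 + (-3 + 2*1))**2 = (3 + (-3 + 2))**2 = (3 - 1)**2 = 2**2 = 4)
H = -12 (H = 3*(-4) = -12)
K*(W(-7, 3) + H) = 4*(-7 - 12) = 4*(-19) = -76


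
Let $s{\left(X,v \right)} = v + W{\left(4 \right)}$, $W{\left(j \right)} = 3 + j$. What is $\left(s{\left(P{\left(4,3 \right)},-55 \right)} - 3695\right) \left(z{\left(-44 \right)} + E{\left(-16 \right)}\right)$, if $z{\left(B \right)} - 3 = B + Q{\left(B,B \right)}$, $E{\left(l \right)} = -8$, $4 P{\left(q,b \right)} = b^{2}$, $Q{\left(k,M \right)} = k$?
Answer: $348099$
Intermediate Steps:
$P{\left(q,b \right)} = \frac{b^{2}}{4}$
$z{\left(B \right)} = 3 + 2 B$ ($z{\left(B \right)} = 3 + \left(B + B\right) = 3 + 2 B$)
$s{\left(X,v \right)} = 7 + v$ ($s{\left(X,v \right)} = v + \left(3 + 4\right) = v + 7 = 7 + v$)
$\left(s{\left(P{\left(4,3 \right)},-55 \right)} - 3695\right) \left(z{\left(-44 \right)} + E{\left(-16 \right)}\right) = \left(\left(7 - 55\right) - 3695\right) \left(\left(3 + 2 \left(-44\right)\right) - 8\right) = \left(-48 - 3695\right) \left(\left(3 - 88\right) - 8\right) = - 3743 \left(-85 - 8\right) = \left(-3743\right) \left(-93\right) = 348099$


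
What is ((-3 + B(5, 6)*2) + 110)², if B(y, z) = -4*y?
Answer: 4489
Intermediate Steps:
((-3 + B(5, 6)*2) + 110)² = ((-3 - 4*5*2) + 110)² = ((-3 - 20*2) + 110)² = ((-3 - 40) + 110)² = (-43 + 110)² = 67² = 4489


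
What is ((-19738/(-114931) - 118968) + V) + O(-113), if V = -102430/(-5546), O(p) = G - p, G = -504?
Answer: -38034209587378/318703663 ≈ -1.1934e+5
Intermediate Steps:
O(p) = -504 - p
V = 51215/2773 (V = -102430*(-1/5546) = 51215/2773 ≈ 18.469)
((-19738/(-114931) - 118968) + V) + O(-113) = ((-19738/(-114931) - 118968) + 51215/2773) + (-504 - 1*(-113)) = ((-19738*(-1/114931) - 118968) + 51215/2773) + (-504 + 113) = ((19738/114931 - 118968) + 51215/2773) - 391 = (-13673091470/114931 + 51215/2773) - 391 = -37909596455145/318703663 - 391 = -38034209587378/318703663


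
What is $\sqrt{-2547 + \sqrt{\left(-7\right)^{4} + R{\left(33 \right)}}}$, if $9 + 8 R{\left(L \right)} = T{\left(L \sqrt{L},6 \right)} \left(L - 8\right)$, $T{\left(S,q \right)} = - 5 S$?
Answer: $\frac{\sqrt{-10188 + \sqrt{2} \sqrt{19199 - 4125 \sqrt{33}}}}{2} \approx 0.2349 + 50.468 i$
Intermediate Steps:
$R{\left(L \right)} = - \frac{9}{8} - \frac{5 L^{\frac{3}{2}} \left(-8 + L\right)}{8}$ ($R{\left(L \right)} = - \frac{9}{8} + \frac{- 5 L \sqrt{L} \left(L - 8\right)}{8} = - \frac{9}{8} + \frac{- 5 L^{\frac{3}{2}} \left(-8 + L\right)}{8} = - \frac{9}{8} + \frac{\left(-5\right) L^{\frac{3}{2}} \left(-8 + L\right)}{8} = - \frac{9}{8} - \frac{5 L^{\frac{3}{2}} \left(-8 + L\right)}{8}$)
$\sqrt{-2547 + \sqrt{\left(-7\right)^{4} + R{\left(33 \right)}}} = \sqrt{-2547 + \sqrt{\left(-7\right)^{4} - \left(\frac{9}{8} - 165 \sqrt{33} + \frac{5445 \sqrt{33}}{8}\right)}} = \sqrt{-2547 + \sqrt{2401 - \left(\frac{9}{8} - 165 \sqrt{33} + \frac{5}{8} \cdot 1089 \sqrt{33}\right)}} = \sqrt{-2547 + \sqrt{2401 - \left(\frac{9}{8} + \frac{4125 \sqrt{33}}{8}\right)}} = \sqrt{-2547 + \sqrt{\frac{19199}{8} - \frac{4125 \sqrt{33}}{8}}}$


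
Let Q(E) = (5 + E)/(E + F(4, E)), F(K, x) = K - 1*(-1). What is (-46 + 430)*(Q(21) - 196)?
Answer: -74880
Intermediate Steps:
F(K, x) = 1 + K (F(K, x) = K + 1 = 1 + K)
Q(E) = 1 (Q(E) = (5 + E)/(E + (1 + 4)) = (5 + E)/(E + 5) = (5 + E)/(5 + E) = 1)
(-46 + 430)*(Q(21) - 196) = (-46 + 430)*(1 - 196) = 384*(-195) = -74880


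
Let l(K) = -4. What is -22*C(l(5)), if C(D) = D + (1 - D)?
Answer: -22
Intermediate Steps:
C(D) = 1
-22*C(l(5)) = -22*1 = -22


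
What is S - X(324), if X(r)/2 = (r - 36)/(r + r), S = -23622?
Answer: -212606/9 ≈ -23623.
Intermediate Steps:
X(r) = (-36 + r)/r (X(r) = 2*((r - 36)/(r + r)) = 2*((-36 + r)/((2*r))) = 2*((-36 + r)*(1/(2*r))) = 2*((-36 + r)/(2*r)) = (-36 + r)/r)
S - X(324) = -23622 - (-36 + 324)/324 = -23622 - 288/324 = -23622 - 1*8/9 = -23622 - 8/9 = -212606/9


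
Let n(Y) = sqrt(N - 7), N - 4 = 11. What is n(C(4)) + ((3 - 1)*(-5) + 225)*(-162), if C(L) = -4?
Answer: -34830 + 2*sqrt(2) ≈ -34827.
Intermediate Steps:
N = 15 (N = 4 + 11 = 15)
n(Y) = 2*sqrt(2) (n(Y) = sqrt(15 - 7) = sqrt(8) = 2*sqrt(2))
n(C(4)) + ((3 - 1)*(-5) + 225)*(-162) = 2*sqrt(2) + ((3 - 1)*(-5) + 225)*(-162) = 2*sqrt(2) + (2*(-5) + 225)*(-162) = 2*sqrt(2) + (-10 + 225)*(-162) = 2*sqrt(2) + 215*(-162) = 2*sqrt(2) - 34830 = -34830 + 2*sqrt(2)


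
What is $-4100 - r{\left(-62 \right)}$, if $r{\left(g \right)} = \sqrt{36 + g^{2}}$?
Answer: $-4100 - 2 \sqrt{970} \approx -4162.3$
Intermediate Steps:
$-4100 - r{\left(-62 \right)} = -4100 - \sqrt{36 + \left(-62\right)^{2}} = -4100 - \sqrt{36 + 3844} = -4100 - \sqrt{3880} = -4100 - 2 \sqrt{970}$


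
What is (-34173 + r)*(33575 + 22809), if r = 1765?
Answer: -1827292672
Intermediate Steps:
(-34173 + r)*(33575 + 22809) = (-34173 + 1765)*(33575 + 22809) = -32408*56384 = -1827292672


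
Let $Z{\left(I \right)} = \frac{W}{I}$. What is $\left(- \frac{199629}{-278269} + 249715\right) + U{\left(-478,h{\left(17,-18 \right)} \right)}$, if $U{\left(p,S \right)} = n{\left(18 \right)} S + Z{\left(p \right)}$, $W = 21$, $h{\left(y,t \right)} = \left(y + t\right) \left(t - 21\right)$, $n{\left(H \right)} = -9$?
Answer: $\frac{33168639076861}{133012582} \approx 2.4936 \cdot 10^{5}$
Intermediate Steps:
$h{\left(y,t \right)} = \left(-21 + t\right) \left(t + y\right)$ ($h{\left(y,t \right)} = \left(t + y\right) \left(-21 + t\right) = \left(-21 + t\right) \left(t + y\right)$)
$Z{\left(I \right)} = \frac{21}{I}$
$U{\left(p,S \right)} = - 9 S + \frac{21}{p}$
$\left(- \frac{199629}{-278269} + 249715\right) + U{\left(-478,h{\left(17,-18 \right)} \right)} = \left(- \frac{199629}{-278269} + 249715\right) + \left(- 9 \left(\left(-18\right)^{2} - -378 - 357 - 306\right) + \frac{21}{-478}\right) = \left(\left(-199629\right) \left(- \frac{1}{278269}\right) + 249715\right) + \left(- 9 \left(324 + 378 - 357 - 306\right) + 21 \left(- \frac{1}{478}\right)\right) = \left(\frac{199629}{278269} + 249715\right) - \frac{167799}{478} = \frac{69488142964}{278269} - \frac{167799}{478} = \frac{33168639076861}{133012582}$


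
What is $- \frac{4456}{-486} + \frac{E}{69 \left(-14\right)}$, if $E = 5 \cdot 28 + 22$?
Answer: $\frac{352147}{39123} \approx 9.001$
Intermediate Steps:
$E = 162$ ($E = 140 + 22 = 162$)
$- \frac{4456}{-486} + \frac{E}{69 \left(-14\right)} = - \frac{4456}{-486} + \frac{162}{69 \left(-14\right)} = \left(-4456\right) \left(- \frac{1}{486}\right) + \frac{162}{-966} = \frac{2228}{243} + 162 \left(- \frac{1}{966}\right) = \frac{2228}{243} - \frac{27}{161} = \frac{352147}{39123}$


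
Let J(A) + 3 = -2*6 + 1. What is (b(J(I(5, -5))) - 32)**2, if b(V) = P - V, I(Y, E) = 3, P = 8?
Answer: 100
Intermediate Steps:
J(A) = -14 (J(A) = -3 + (-2*6 + 1) = -3 + (-12 + 1) = -3 - 11 = -14)
b(V) = 8 - V
(b(J(I(5, -5))) - 32)**2 = ((8 - 1*(-14)) - 32)**2 = ((8 + 14) - 32)**2 = (22 - 32)**2 = (-10)**2 = 100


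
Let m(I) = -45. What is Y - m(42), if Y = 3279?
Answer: 3324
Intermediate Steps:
Y - m(42) = 3279 - 1*(-45) = 3279 + 45 = 3324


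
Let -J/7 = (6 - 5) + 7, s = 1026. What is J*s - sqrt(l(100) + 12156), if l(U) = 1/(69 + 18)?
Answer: -57456 - sqrt(92008851)/87 ≈ -57566.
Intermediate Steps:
l(U) = 1/87
J = -56 (J = -7*((6 - 5) + 7) = -7*(1 + 7) = -7*8 = -56)
J*s - sqrt(l(100) + 12156) = -56*1026 - sqrt(1/87 + 12156) = -57456 - sqrt(1057573/87) = -57456 - sqrt(92008851)/87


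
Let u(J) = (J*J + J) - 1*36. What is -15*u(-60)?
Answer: -52560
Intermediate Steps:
u(J) = -36 + J + J² (u(J) = (J² + J) - 36 = (J + J²) - 36 = -36 + J + J²)
-15*u(-60) = -15*(-36 - 60 + (-60)²) = -15*(-36 - 60 + 3600) = -15*3504 = -52560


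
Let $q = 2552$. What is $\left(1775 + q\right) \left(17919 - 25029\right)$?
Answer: $-30764970$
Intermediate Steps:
$\left(1775 + q\right) \left(17919 - 25029\right) = \left(1775 + 2552\right) \left(17919 - 25029\right) = 4327 \left(-7110\right) = -30764970$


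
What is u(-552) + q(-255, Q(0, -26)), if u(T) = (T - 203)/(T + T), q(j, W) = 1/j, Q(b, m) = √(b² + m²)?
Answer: 21269/31280 ≈ 0.67996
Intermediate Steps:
u(T) = (-203 + T)/(2*T) (u(T) = (-203 + T)/((2*T)) = (-203 + T)*(1/(2*T)) = (-203 + T)/(2*T))
u(-552) + q(-255, Q(0, -26)) = (½)*(-203 - 552)/(-552) + 1/(-255) = (½)*(-1/552)*(-755) - 1/255 = 755/1104 - 1/255 = 21269/31280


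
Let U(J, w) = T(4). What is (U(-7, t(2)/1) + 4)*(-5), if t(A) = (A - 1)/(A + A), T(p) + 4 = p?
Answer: -20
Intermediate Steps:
T(p) = -4 + p
t(A) = (-1 + A)/(2*A) (t(A) = (-1 + A)/((2*A)) = (-1 + A)*(1/(2*A)) = (-1 + A)/(2*A))
U(J, w) = 0 (U(J, w) = -4 + 4 = 0)
(U(-7, t(2)/1) + 4)*(-5) = (0 + 4)*(-5) = 4*(-5) = -20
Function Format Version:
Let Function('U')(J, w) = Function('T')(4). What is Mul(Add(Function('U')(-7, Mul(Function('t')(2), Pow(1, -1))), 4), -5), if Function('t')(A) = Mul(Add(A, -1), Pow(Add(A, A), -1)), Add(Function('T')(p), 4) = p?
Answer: -20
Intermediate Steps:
Function('T')(p) = Add(-4, p)
Function('t')(A) = Mul(Rational(1, 2), Pow(A, -1), Add(-1, A)) (Function('t')(A) = Mul(Add(-1, A), Pow(Mul(2, A), -1)) = Mul(Add(-1, A), Mul(Rational(1, 2), Pow(A, -1))) = Mul(Rational(1, 2), Pow(A, -1), Add(-1, A)))
Function('U')(J, w) = 0 (Function('U')(J, w) = Add(-4, 4) = 0)
Mul(Add(Function('U')(-7, Mul(Function('t')(2), Pow(1, -1))), 4), -5) = Mul(Add(0, 4), -5) = Mul(4, -5) = -20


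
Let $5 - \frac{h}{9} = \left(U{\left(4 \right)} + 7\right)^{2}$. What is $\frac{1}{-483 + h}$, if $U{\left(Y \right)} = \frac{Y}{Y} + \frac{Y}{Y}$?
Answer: $- \frac{1}{1167} \approx -0.0008569$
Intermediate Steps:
$U{\left(Y \right)} = 2$ ($U{\left(Y \right)} = 1 + 1 = 2$)
$h = -684$ ($h = 45 - 9 \left(2 + 7\right)^{2} = 45 - 9 \cdot 9^{2} = 45 - 729 = -684$)
$\frac{1}{-483 + h} = \frac{1}{-483 - 684} = \frac{1}{-1167} = - \frac{1}{1167}$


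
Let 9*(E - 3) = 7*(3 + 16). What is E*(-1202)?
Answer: -192320/9 ≈ -21369.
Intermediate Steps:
E = 160/9 (E = 3 + (7*(3 + 16))/9 = 3 + (7*19)/9 = 3 + (⅑)*133 = 3 + 133/9 = 160/9 ≈ 17.778)
E*(-1202) = (160/9)*(-1202) = -192320/9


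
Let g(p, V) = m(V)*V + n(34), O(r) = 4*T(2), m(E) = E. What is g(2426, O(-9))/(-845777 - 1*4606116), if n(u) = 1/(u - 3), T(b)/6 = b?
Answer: -71425/169008683 ≈ -0.00042261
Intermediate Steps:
T(b) = 6*b
O(r) = 48 (O(r) = 4*(6*2) = 4*12 = 48)
n(u) = 1/(-3 + u)
g(p, V) = 1/31 + V**2 (g(p, V) = V*V + 1/(-3 + 34) = V**2 + 1/31 = 1/31 + V**2)
g(2426, O(-9))/(-845777 - 1*4606116) = (1/31 + 48**2)/(-845777 - 1*4606116) = (1/31 + 2304)/(-845777 - 4606116) = (71425/31)/(-5451893) = (71425/31)*(-1/5451893) = -71425/169008683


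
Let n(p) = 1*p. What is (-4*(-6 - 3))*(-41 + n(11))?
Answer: -1080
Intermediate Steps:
n(p) = p
(-4*(-6 - 3))*(-41 + n(11)) = (-4*(-6 - 3))*(-41 + 11) = -4*(-9)*(-30) = 36*(-30) = -1080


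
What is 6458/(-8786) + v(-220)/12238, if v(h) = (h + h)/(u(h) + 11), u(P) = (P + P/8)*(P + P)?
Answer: -195626531011/266146474067 ≈ -0.73503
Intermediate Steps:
u(P) = 9*P²/4 (u(P) = (P + P*(⅛))*(2*P) = (P + P/8)*(2*P) = (9*P/8)*(2*P) = 9*P²/4)
v(h) = 2*h/(11 + 9*h²/4) (v(h) = (h + h)/(9*h²/4 + 11) = (2*h)/(11 + 9*h²/4) = 2*h/(11 + 9*h²/4))
6458/(-8786) + v(-220)/12238 = 6458/(-8786) + (8*(-220)/(44 + 9*(-220)²))/12238 = 6458*(-1/8786) + (8*(-220)/(44 + 9*48400))*(1/12238) = -3229/4393 + (8*(-220)/(44 + 435600))*(1/12238) = -3229/4393 + (8*(-220)/435644)*(1/12238) = -3229/4393 + (8*(-220)*(1/435644))*(1/12238) = -3229/4393 - 40/9901*1/12238 = -3229/4393 - 20/60584219 = -195626531011/266146474067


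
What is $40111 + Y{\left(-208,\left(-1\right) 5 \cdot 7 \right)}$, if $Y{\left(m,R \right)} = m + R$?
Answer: $39868$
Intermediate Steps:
$Y{\left(m,R \right)} = R + m$
$40111 + Y{\left(-208,\left(-1\right) 5 \cdot 7 \right)} = 40111 - \left(208 - \left(-1\right) 5 \cdot 7\right) = 40111 - 243 = 39868$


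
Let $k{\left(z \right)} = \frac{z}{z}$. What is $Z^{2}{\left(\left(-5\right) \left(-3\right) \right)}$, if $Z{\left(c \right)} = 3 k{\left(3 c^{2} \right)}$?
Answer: $9$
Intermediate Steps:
$k{\left(z \right)} = 1$
$Z{\left(c \right)} = 3$ ($Z{\left(c \right)} = 3 \cdot 1 = 3$)
$Z^{2}{\left(\left(-5\right) \left(-3\right) \right)} = 3^{2} = 9$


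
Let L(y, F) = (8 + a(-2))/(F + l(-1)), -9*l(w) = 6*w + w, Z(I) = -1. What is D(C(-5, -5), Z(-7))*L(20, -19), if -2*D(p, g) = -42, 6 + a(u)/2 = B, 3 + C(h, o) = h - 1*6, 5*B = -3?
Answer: 2457/410 ≈ 5.9927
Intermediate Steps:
B = -⅗ (B = (⅕)*(-3) = -⅗ ≈ -0.60000)
C(h, o) = -9 + h (C(h, o) = -3 + (h - 1*6) = -3 + (h - 6) = -3 + (-6 + h) = -9 + h)
a(u) = -66/5 (a(u) = -12 + 2*(-⅗) = -12 - 6/5 = -66/5)
D(p, g) = 21 (D(p, g) = -½*(-42) = 21)
l(w) = -7*w/9 (l(w) = -(6*w + w)/9 = -7*w/9)
L(y, F) = -26/(5*(7/9 + F)) (L(y, F) = (8 - 66/5)/(F - 7/9*(-1)) = -26/(5*(F + 7/9)) = -26/(5*(7/9 + F)))
D(C(-5, -5), Z(-7))*L(20, -19) = 21*(-234/(35 + 45*(-19))) = 21*(-234/(35 - 855)) = 21*(-234/(-820)) = 21*(-234*(-1/820)) = 21*(117/410) = 2457/410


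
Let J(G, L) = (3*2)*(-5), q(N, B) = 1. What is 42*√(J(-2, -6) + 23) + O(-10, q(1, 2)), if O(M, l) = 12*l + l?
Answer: 13 + 42*I*√7 ≈ 13.0 + 111.12*I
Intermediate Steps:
J(G, L) = -30 (J(G, L) = 6*(-5) = -30)
O(M, l) = 13*l
42*√(J(-2, -6) + 23) + O(-10, q(1, 2)) = 42*√(-30 + 23) + 13*1 = 42*√(-7) + 13 = 42*(I*√7) + 13 = 42*I*√7 + 13 = 13 + 42*I*√7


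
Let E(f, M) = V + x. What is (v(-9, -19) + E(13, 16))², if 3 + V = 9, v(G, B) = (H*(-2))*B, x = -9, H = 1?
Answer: 1225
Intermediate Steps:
v(G, B) = -2*B (v(G, B) = (1*(-2))*B = -2*B)
V = 6 (V = -3 + 9 = 6)
E(f, M) = -3 (E(f, M) = 6 - 9 = -3)
(v(-9, -19) + E(13, 16))² = (-2*(-19) - 3)² = (38 - 3)² = 35² = 1225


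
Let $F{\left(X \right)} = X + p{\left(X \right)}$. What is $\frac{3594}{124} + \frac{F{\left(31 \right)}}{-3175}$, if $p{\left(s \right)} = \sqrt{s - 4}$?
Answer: $\frac{5703553}{196850} - \frac{3 \sqrt{3}}{3175} \approx 28.972$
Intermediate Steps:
$p{\left(s \right)} = \sqrt{-4 + s}$
$F{\left(X \right)} = X + \sqrt{-4 + X}$
$\frac{3594}{124} + \frac{F{\left(31 \right)}}{-3175} = \frac{3594}{124} + \frac{31 + \sqrt{-4 + 31}}{-3175} = 3594 \cdot \frac{1}{124} + \left(31 + \sqrt{27}\right) \left(- \frac{1}{3175}\right) = \frac{1797}{62} + \left(31 + 3 \sqrt{3}\right) \left(- \frac{1}{3175}\right) = \frac{1797}{62} - \left(\frac{31}{3175} + \frac{3 \sqrt{3}}{3175}\right) = \frac{5703553}{196850} - \frac{3 \sqrt{3}}{3175}$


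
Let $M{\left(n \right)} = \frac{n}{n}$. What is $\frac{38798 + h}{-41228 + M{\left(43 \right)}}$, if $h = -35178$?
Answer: $- \frac{3620}{41227} \approx -0.087807$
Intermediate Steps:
$M{\left(n \right)} = 1$
$\frac{38798 + h}{-41228 + M{\left(43 \right)}} = \frac{38798 - 35178}{-41228 + 1} = \frac{3620}{-41227} = 3620 \left(- \frac{1}{41227}\right) = - \frac{3620}{41227}$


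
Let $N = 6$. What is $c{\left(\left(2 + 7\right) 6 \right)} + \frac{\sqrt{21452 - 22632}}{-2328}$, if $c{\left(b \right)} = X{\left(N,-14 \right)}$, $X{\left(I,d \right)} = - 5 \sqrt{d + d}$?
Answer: $\frac{i \left(- \sqrt{295} - 11640 \sqrt{7}\right)}{1164} \approx - 26.472 i$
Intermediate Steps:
$X{\left(I,d \right)} = - 5 \sqrt{2} \sqrt{d}$ ($X{\left(I,d \right)} = - 5 \sqrt{2 d} = - 5 \sqrt{2} \sqrt{d}$)
$c{\left(b \right)} = - 10 i \sqrt{7}$ ($c{\left(b \right)} = - 5 \sqrt{2} \sqrt{-14} = - 5 \sqrt{2} i \sqrt{14} = - 10 i \sqrt{7}$)
$c{\left(\left(2 + 7\right) 6 \right)} + \frac{\sqrt{21452 - 22632}}{-2328} = - 10 i \sqrt{7} + \frac{\sqrt{21452 - 22632}}{-2328} = - 10 i \sqrt{7} + \sqrt{-1180} \left(- \frac{1}{2328}\right) = - 10 i \sqrt{7} + 2 i \sqrt{295} \left(- \frac{1}{2328}\right) = - 10 i \sqrt{7} - \frac{i \sqrt{295}}{1164}$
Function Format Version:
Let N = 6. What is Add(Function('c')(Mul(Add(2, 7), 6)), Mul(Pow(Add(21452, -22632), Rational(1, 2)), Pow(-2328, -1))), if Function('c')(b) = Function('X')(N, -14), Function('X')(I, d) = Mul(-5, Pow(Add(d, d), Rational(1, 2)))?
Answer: Mul(Rational(1, 1164), I, Add(Mul(-1, Pow(295, Rational(1, 2))), Mul(-11640, Pow(7, Rational(1, 2))))) ≈ Mul(-26.472, I)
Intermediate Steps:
Function('X')(I, d) = Mul(-5, Pow(2, Rational(1, 2)), Pow(d, Rational(1, 2))) (Function('X')(I, d) = Mul(-5, Pow(Mul(2, d), Rational(1, 2))) = Mul(-5, Mul(Pow(2, Rational(1, 2)), Pow(d, Rational(1, 2)))) = Mul(-5, Pow(2, Rational(1, 2)), Pow(d, Rational(1, 2))))
Function('c')(b) = Mul(-10, I, Pow(7, Rational(1, 2))) (Function('c')(b) = Mul(-5, Pow(2, Rational(1, 2)), Pow(-14, Rational(1, 2))) = Mul(-5, Pow(2, Rational(1, 2)), Mul(I, Pow(14, Rational(1, 2)))) = Mul(-10, I, Pow(7, Rational(1, 2))))
Add(Function('c')(Mul(Add(2, 7), 6)), Mul(Pow(Add(21452, -22632), Rational(1, 2)), Pow(-2328, -1))) = Add(Mul(-10, I, Pow(7, Rational(1, 2))), Mul(Pow(Add(21452, -22632), Rational(1, 2)), Pow(-2328, -1))) = Add(Mul(-10, I, Pow(7, Rational(1, 2))), Mul(Pow(-1180, Rational(1, 2)), Rational(-1, 2328))) = Add(Mul(-10, I, Pow(7, Rational(1, 2))), Mul(Mul(2, I, Pow(295, Rational(1, 2))), Rational(-1, 2328))) = Add(Mul(-10, I, Pow(7, Rational(1, 2))), Mul(Rational(-1, 1164), I, Pow(295, Rational(1, 2))))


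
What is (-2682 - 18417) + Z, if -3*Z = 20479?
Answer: -83776/3 ≈ -27925.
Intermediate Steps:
Z = -20479/3 (Z = -⅓*20479 = -20479/3 ≈ -6826.3)
(-2682 - 18417) + Z = (-2682 - 18417) - 20479/3 = -21099 - 20479/3 = -83776/3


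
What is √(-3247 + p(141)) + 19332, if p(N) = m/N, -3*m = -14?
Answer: 19332 + I*√64552949/141 ≈ 19332.0 + 56.982*I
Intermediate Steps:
m = 14/3 (m = -⅓*(-14) = 14/3 ≈ 4.6667)
p(N) = 14/(3*N)
√(-3247 + p(141)) + 19332 = √(-3247 + (14/3)/141) + 19332 = √(-3247 + (14/3)*(1/141)) + 19332 = √(-3247 + 14/423) + 19332 = √(-1373467/423) + 19332 = I*√64552949/141 + 19332 = 19332 + I*√64552949/141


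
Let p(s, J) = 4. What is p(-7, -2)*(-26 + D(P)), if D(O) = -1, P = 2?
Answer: -108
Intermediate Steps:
p(-7, -2)*(-26 + D(P)) = 4*(-26 - 1) = 4*(-27) = -108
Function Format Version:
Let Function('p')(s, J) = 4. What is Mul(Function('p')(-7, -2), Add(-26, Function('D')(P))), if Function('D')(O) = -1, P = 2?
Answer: -108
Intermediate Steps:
Mul(Function('p')(-7, -2), Add(-26, Function('D')(P))) = Mul(4, Add(-26, -1)) = Mul(4, -27) = -108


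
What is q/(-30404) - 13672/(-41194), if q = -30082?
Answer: 413720349/313115594 ≈ 1.3213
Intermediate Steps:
q/(-30404) - 13672/(-41194) = -30082/(-30404) - 13672/(-41194) = -30082*(-1/30404) - 13672*(-1/41194) = 15041/15202 + 6836/20597 = 413720349/313115594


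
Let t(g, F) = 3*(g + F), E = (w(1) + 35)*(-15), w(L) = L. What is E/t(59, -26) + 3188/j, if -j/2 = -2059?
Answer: -106006/22649 ≈ -4.6804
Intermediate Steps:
j = 4118 (j = -2*(-2059) = 4118)
E = -540 (E = (1 + 35)*(-15) = 36*(-15) = -540)
t(g, F) = 3*F + 3*g (t(g, F) = 3*(F + g) = 3*F + 3*g)
E/t(59, -26) + 3188/j = -540/(3*(-26) + 3*59) + 3188/4118 = -540/(-78 + 177) + 3188*(1/4118) = -540/99 + 1594/2059 = -540*1/99 + 1594/2059 = -60/11 + 1594/2059 = -106006/22649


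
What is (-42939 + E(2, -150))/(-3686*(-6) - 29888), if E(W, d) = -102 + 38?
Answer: 43003/7772 ≈ 5.5331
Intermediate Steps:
E(W, d) = -64
(-42939 + E(2, -150))/(-3686*(-6) - 29888) = (-42939 - 64)/(-3686*(-6) - 29888) = -43003/(22116 - 29888) = -43003/(-7772) = -43003*(-1/7772) = 43003/7772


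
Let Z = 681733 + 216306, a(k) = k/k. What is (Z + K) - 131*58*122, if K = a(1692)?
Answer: -28916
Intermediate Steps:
a(k) = 1
K = 1
Z = 898039
(Z + K) - 131*58*122 = (898039 + 1) - 131*58*122 = 898040 - 7598*122 = 898040 - 926956 = -28916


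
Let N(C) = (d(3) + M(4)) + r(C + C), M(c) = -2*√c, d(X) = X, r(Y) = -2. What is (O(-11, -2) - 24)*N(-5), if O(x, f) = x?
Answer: 105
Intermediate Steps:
N(C) = -3 (N(C) = (3 - 2*√4) - 2 = (3 - 2*2) - 2 = (3 - 4) - 2 = -1 - 2 = -3)
(O(-11, -2) - 24)*N(-5) = (-11 - 24)*(-3) = -35*(-3) = 105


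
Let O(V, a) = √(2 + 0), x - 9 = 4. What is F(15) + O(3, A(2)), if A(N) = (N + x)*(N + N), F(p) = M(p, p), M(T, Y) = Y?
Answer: 15 + √2 ≈ 16.414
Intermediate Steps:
x = 13 (x = 9 + 4 = 13)
F(p) = p
A(N) = 2*N*(13 + N) (A(N) = (N + 13)*(N + N) = (13 + N)*(2*N) = 2*N*(13 + N))
O(V, a) = √2
F(15) + O(3, A(2)) = 15 + √2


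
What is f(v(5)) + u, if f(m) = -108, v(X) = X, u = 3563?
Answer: 3455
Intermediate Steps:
f(v(5)) + u = -108 + 3563 = 3455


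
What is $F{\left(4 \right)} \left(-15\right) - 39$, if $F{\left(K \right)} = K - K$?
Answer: $-39$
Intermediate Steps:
$F{\left(K \right)} = 0$
$F{\left(4 \right)} \left(-15\right) - 39 = 0 \left(-15\right) - 39 = 0 - 39 = -39$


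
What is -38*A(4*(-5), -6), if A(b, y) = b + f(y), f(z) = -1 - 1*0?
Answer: 798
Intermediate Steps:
f(z) = -1 (f(z) = -1 + 0 = -1)
A(b, y) = -1 + b (A(b, y) = b - 1 = -1 + b)
-38*A(4*(-5), -6) = -38*(-1 + 4*(-5)) = -38*(-1 - 20) = -38*(-21) = 798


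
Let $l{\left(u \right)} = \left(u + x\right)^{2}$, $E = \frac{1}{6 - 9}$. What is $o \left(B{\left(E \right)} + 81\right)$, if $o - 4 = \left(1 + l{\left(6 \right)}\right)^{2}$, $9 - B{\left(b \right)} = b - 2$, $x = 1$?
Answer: $\frac{693608}{3} \approx 2.312 \cdot 10^{5}$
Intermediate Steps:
$E = - \frac{1}{3}$ ($E = \frac{1}{-3} = - \frac{1}{3} \approx -0.33333$)
$B{\left(b \right)} = 11 - b$ ($B{\left(b \right)} = 9 - \left(b - 2\right) = 9 - \left(-2 + b\right) = 11 - b$)
$l{\left(u \right)} = \left(1 + u\right)^{2}$ ($l{\left(u \right)} = \left(u + 1\right)^{2} = \left(1 + u\right)^{2}$)
$o = 2504$ ($o = 4 + \left(1 + \left(1 + 6\right)^{2}\right)^{2} = 4 + \left(1 + 7^{2}\right)^{2} = 4 + \left(1 + 49\right)^{2} = 4 + 50^{2} = 4 + 2500 = 2504$)
$o \left(B{\left(E \right)} + 81\right) = 2504 \left(\left(11 - - \frac{1}{3}\right) + 81\right) = 2504 \left(\left(11 + \frac{1}{3}\right) + 81\right) = 2504 \left(\frac{34}{3} + 81\right) = 2504 \cdot \frac{277}{3} = \frac{693608}{3}$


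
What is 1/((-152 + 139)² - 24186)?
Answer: -1/24017 ≈ -4.1637e-5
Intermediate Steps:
1/((-152 + 139)² - 24186) = 1/((-13)² - 24186) = 1/(169 - 24186) = 1/(-24017) = -1/24017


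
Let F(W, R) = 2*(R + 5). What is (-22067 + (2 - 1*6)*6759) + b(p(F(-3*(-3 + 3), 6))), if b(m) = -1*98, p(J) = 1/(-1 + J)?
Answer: -49201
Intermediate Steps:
F(W, R) = 10 + 2*R (F(W, R) = 2*(5 + R) = 10 + 2*R)
b(m) = -98
(-22067 + (2 - 1*6)*6759) + b(p(F(-3*(-3 + 3), 6))) = (-22067 + (2 - 1*6)*6759) - 98 = (-22067 + (2 - 6)*6759) - 98 = (-22067 - 4*6759) - 98 = (-22067 - 27036) - 98 = -49103 - 98 = -49201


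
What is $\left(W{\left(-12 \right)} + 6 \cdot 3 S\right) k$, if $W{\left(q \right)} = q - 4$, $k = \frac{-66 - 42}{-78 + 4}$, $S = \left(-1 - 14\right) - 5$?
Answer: $- \frac{20304}{37} \approx -548.76$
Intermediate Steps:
$S = -20$ ($S = -15 - 5 = -20$)
$k = \frac{54}{37}$ ($k = - \frac{108}{-74} = \left(-108\right) \left(- \frac{1}{74}\right) = \frac{54}{37} \approx 1.4595$)
$W{\left(q \right)} = -4 + q$ ($W{\left(q \right)} = q - 4 = -4 + q$)
$\left(W{\left(-12 \right)} + 6 \cdot 3 S\right) k = \left(\left(-4 - 12\right) + 6 \cdot 3 \left(-20\right)\right) \frac{54}{37} = \left(-16 + 18 \left(-20\right)\right) \frac{54}{37} = \left(-16 - 360\right) \frac{54}{37} = \left(-376\right) \frac{54}{37} = - \frac{20304}{37}$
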